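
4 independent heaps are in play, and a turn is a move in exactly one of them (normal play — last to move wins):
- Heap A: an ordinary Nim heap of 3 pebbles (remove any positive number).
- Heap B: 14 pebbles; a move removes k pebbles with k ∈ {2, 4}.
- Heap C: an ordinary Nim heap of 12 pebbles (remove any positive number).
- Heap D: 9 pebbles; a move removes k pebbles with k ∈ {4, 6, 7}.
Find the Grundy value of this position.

12

Heap A is a plain Nim heap of size 3, so its Grundy value is 3.
Build the Grundy sequence for heap B with g(k) = mex{g(k−s) : s ∈ {2, 4}, s ≤ k}:
g(0) = mex{} = 0
g(1) = mex{} = 0
g(2) = mex{0} = 1
g(3) = mex{0} = 1
g(4) = mex{0,1} = 2
g(5) = mex{0,1} = 2
g(6) = mex{1,2} = 0
g(7) = mex{1,2} = 0
g(8) = mex{0,2} = 1
g(9) = mex{0,2} = 1
g(10) = mex{0,1} = 2
g(11) = mex{0,1} = 2
g(12) = mex{1,2} = 0
g(13) = mex{1,2} = 0
g(14) = mex{0,2} = 1
So g(14) = 1.
Heap C is a plain Nim heap of size 12, so its Grundy value is 12.
For heap D, compute g(0), g(1), … with moves {4, 6, 7}:
g(0) = mex{} = 0
g(1) = mex{} = 0
g(2) = mex{} = 0
g(3) = mex{} = 0
g(4) = mex{0} = 1
g(5) = mex{0} = 1
g(6) = mex{0} = 1
g(7) = mex{0} = 1
g(8) = mex{0,1} = 2
g(9) = mex{0,1} = 2
So g(9) = 2.
By the Sprague-Grundy theorem, the Grundy value of a sum of independent games is the XOR of the component values.
Combined value = 3 ⊕ 1 ⊕ 12 ⊕ 2 = 12.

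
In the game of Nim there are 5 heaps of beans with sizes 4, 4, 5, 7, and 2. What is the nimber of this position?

0

Compute the nim-sum pairwise:
4 ^ 4 = 0
0 ^ 5 = 5
5 ^ 7 = 2
2 ^ 2 = 0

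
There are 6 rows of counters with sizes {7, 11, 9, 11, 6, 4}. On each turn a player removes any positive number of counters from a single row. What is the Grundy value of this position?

12

In binary:
  0111  (7)
  1011  (11)
  1001  (9)
  1011  (11)
  0110  (6)
  0100  (4)
  ----
  1100  (12)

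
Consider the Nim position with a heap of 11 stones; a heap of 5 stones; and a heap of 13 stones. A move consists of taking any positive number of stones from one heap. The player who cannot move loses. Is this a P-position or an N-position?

Compute the nim-sum pairwise:
11 ^ 5 = 14
14 ^ 13 = 3
The nim-sum is 3 ≠ 0, so this is an N-position: the player to move can win.

N-position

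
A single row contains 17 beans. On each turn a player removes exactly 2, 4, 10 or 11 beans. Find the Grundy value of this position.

2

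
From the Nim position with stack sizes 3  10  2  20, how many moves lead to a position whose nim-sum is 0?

Nim-sum: 3 ⊕ 10 ⊕ 2 ⊕ 20 = 31.
The overall nim-sum is X = 31. A stack of size p has a winning move iff p XOR X < p (reduce it to p XOR X).
  3: 3 XOR 31 = 28 ≥ 3 — no move.
  10: 10 XOR 31 = 21 ≥ 10 — no move.
  2: 2 XOR 31 = 29 ≥ 2 — no move.
  20: 20 XOR 31 = 11 < 20 — winning move (to 11).
That gives 1 winning move.

1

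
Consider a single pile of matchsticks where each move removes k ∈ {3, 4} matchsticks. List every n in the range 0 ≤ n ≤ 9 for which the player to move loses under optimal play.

0, 1, 2, 7, 8, 9

Build the Grundy sequence with g(k) = mex{g(k−s) : s ∈ {3, 4}, s ≤ k}:
g(0) = mex{} = 0
g(1) = mex{} = 0
g(2) = mex{} = 0
g(3) = mex{0} = 1
g(4) = mex{0} = 1
g(5) = mex{0} = 1
g(6) = mex{0,1} = 2
g(7) = mex{1} = 0
g(8) = mex{1} = 0
g(9) = mex{1,2} = 0
The P-positions (g = 0) in 0..9 are 0, 1, 2, 7, 8, 9.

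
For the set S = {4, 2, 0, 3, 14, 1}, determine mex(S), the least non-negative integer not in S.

5

The values 0, 1, 2, 3, 4 are all present; 5 is the first non-negative integer missing from the set.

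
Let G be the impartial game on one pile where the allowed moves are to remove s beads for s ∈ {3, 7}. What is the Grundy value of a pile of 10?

0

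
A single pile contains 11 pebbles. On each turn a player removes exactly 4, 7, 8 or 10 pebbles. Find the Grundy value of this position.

2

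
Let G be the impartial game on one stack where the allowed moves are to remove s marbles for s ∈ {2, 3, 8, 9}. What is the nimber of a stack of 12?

0

Grundy values for subtraction set {2, 3, 8, 9}:
k:     0  1  2  3  4  5  6  7  8  9 10 11 12
g(k):  0  0  1  1  2  0  0  1  1  2  2  0  0
So g(12) = 0.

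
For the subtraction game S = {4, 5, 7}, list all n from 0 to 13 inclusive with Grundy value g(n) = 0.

0, 1, 2, 3, 11, 12, 13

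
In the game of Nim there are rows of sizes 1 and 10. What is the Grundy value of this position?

11

Compute the nim-sum pairwise:
1 ⊕ 10 = 11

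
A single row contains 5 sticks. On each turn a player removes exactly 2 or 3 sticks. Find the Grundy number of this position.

0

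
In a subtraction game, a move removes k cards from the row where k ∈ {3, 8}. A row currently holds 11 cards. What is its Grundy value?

0

Compute g(0), g(1), … for moves {3, 8}:
g(0) = mex{} = 0
g(1) = mex{} = 0
g(2) = mex{} = 0
g(3) = mex{0} = 1
g(4) = mex{0} = 1
g(5) = mex{0} = 1
g(6) = mex{1} = 0
g(7) = mex{1} = 0
g(8) = mex{0,1} = 2
g(9) = mex{0} = 1
g(10) = mex{0} = 1
g(11) = mex{1,2} = 0
So g(11) = 0.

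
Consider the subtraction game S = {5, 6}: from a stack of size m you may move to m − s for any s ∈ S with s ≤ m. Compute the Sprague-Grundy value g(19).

Build the Grundy sequence with g(k) = mex{g(k−s) : s ∈ {5, 6}, s ≤ k}:
k:     0  1  2  3  4  5  6  7  8  9 10 11 12 13 14 15 16 17 18 19
g(k):  0  0  0  0  0  1  1  1  1  1  2  0  0  0  0  0  1  1  1  1
So g(19) = 1.

1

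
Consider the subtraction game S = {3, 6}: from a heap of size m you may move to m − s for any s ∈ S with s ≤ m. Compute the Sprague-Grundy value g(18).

0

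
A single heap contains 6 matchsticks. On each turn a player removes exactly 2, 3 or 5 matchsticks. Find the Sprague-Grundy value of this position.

Grundy values for subtraction set {2, 3, 5}:
g(0) = mex{} = 0
g(1) = mex{} = 0
g(2) = mex{0} = 1
g(3) = mex{0} = 1
g(4) = mex{0,1} = 2
g(5) = mex{0,1} = 2
g(6) = mex{0,1,2} = 3
So g(6) = 3.

3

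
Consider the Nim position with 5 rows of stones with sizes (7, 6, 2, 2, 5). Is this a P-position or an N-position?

N-position

Nim-sum: 7 ^ 6 ^ 2 ^ 2 ^ 5 = 4.
The nim-sum is 4 ≠ 0, so this is an N-position: the player to move can win.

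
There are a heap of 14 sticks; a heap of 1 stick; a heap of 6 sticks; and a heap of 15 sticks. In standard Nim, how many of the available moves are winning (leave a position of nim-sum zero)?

Bitwise XOR of the heap sizes:
  1110  (14)
  0001  (1)
  0110  (6)
  1111  (15)
  ----
  0110  (6)
The overall nim-sum is X = 6. A heap of size p has a winning move iff p XOR X < p (reduce it to p XOR X).
  14: 14 XOR 6 = 8 < 14 — winning move (to 8).
  1: 1 XOR 6 = 7 ≥ 1 — no move.
  6: 6 XOR 6 = 0 < 6 — winning move (to 0).
  15: 15 XOR 6 = 9 < 15 — winning move (to 9).
That gives 3 winning moves.

3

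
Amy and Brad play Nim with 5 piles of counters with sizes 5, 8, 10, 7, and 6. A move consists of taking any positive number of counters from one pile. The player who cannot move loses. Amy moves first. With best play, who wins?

Amy wins

Nim-sum: 5 XOR 8 XOR 10 XOR 7 XOR 6 = 6.
The nim-sum is 6 ≠ 0, so this is an N-position: the player to move can win; Amy has a winning move.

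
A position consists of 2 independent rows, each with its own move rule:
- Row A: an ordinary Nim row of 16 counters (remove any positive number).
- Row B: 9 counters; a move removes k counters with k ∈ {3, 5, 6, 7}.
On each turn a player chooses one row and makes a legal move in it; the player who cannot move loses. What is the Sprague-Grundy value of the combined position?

Row A is a plain Nim row of size 16, so its Grundy value is 16.
Grundy values for row B (subtraction set {3, 5, 6, 7}):
g(0) = mex{} = 0
g(1) = mex{} = 0
g(2) = mex{} = 0
g(3) = mex{0} = 1
g(4) = mex{0} = 1
g(5) = mex{0} = 1
g(6) = mex{0,1} = 2
g(7) = mex{0,1} = 2
g(8) = mex{0,1} = 2
g(9) = mex{0,1,2} = 3
So g(9) = 3.
By the Sprague-Grundy theorem, the Grundy value of a sum of independent games is the XOR of the component values.
Combined value = 16 ⊕ 3 = 19.

19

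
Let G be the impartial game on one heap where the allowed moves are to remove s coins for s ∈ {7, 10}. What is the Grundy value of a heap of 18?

0

Grundy values for subtraction set {7, 10}:
k:     0  1  2  3  4  5  6  7  8  9 10 11 12 13 14 15 16 17 18
g(k):  0  0  0  0  0  0  0  1  1  1  1  1  1  1  2  2  2  0  0
So g(18) = 0.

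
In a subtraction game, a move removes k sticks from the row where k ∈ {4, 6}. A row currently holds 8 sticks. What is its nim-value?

2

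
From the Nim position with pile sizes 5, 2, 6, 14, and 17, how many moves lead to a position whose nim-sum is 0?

1

In binary:
  00101  (5)
  00010  (2)
  00110  (6)
  01110  (14)
  10001  (17)
  -----
  11110  (30)
The overall nim-sum is X = 30. A pile of size p has a winning move iff p XOR X < p (reduce it to p XOR X).
  5: 5 XOR 30 = 27 ≥ 5 — no move.
  2: 2 XOR 30 = 28 ≥ 2 — no move.
  6: 6 XOR 30 = 24 ≥ 6 — no move.
  14: 14 XOR 30 = 16 ≥ 14 — no move.
  17: 17 XOR 30 = 15 < 17 — winning move (to 15).
That gives 1 winning move.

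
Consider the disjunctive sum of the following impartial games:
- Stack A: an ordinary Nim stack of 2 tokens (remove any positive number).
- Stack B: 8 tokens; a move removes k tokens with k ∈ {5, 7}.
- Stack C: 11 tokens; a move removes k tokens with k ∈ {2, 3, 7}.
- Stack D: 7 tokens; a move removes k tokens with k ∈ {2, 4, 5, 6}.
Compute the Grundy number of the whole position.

0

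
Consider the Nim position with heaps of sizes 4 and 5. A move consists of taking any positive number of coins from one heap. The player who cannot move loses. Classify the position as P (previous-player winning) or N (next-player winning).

Nim-sum: 4 ⊕ 5 = 1.
The nim-sum is 1 ≠ 0, so this is an N-position: the player to move can win.

N-position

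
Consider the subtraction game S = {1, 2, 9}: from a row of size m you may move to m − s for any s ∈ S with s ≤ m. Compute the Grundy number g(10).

Compute g(0), g(1), … for moves {1, 2, 9}:
k:     0  1  2  3  4  5  6  7  8  9 10
g(k):  0  1  2  0  1  2  0  1  2  3  0
So g(10) = 0.

0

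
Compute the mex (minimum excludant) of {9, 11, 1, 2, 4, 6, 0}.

3

The values 0, 1, 2 are all present; 3 is the first non-negative integer missing from the set.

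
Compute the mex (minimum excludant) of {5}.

0 is not in the set, so the mex is 0.

0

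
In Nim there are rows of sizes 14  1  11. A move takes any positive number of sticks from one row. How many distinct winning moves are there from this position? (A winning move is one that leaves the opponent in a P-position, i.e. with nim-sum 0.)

1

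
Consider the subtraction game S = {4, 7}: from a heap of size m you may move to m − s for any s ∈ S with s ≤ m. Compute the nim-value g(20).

Grundy values for subtraction set {4, 7}:
k:     0  1  2  3  4  5  6  7  8  9 10 11 12 13 14 15 16 17 18 19 20
g(k):  0  0  0  0  1  1  1  1  2  2  2  0  0  0  0  1  1  1  1  2  2
So g(20) = 2.

2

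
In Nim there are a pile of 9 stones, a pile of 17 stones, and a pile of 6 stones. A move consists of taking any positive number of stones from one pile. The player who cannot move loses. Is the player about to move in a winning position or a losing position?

Winning position

Compute the nim-sum pairwise:
9 ^ 17 = 24
24 ^ 6 = 30
The nim-sum is 30 ≠ 0, so this is an N-position: the player to move can win.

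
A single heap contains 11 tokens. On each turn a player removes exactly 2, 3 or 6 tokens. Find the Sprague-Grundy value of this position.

Build the Grundy sequence with g(k) = mex{g(k−s) : s ∈ {2, 3, 6}, s ≤ k}:
g(0) = mex{} = 0
g(1) = mex{} = 0
g(2) = mex{0} = 1
g(3) = mex{0} = 1
g(4) = mex{0,1} = 2
g(5) = mex{1} = 0
g(6) = mex{0,1,2} = 3
g(7) = mex{0,2} = 1
g(8) = mex{0,1,3} = 2
g(9) = mex{1,3} = 0
g(10) = mex{1,2} = 0
g(11) = mex{0,2} = 1
So g(11) = 1.

1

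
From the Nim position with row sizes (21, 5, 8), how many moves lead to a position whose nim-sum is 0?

Write each in binary and XOR column by column:
  10101  (21)
  00101  (5)
  01000  (8)
  -----
  11000  (24)
The overall nim-sum is X = 24. A row of size p has a winning move iff p XOR X < p (reduce it to p XOR X).
  21: 21 XOR 24 = 13 < 21 — winning move (to 13).
  5: 5 XOR 24 = 29 ≥ 5 — no move.
  8: 8 XOR 24 = 16 ≥ 8 — no move.
That gives 1 winning move.

1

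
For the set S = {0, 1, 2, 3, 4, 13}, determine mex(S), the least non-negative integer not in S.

The values 0, 1, 2, 3, 4 are all present; 5 is the first non-negative integer missing from the set.

5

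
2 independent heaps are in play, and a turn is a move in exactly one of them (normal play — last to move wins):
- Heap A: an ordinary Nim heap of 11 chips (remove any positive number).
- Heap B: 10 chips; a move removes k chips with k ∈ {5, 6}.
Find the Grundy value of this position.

9

Heap A is a plain Nim heap of size 11, so its Grundy value is 11.
Build the Grundy sequence for heap B with g(k) = mex{g(k−s) : s ∈ {5, 6}, s ≤ k}:
g(0) = mex{} = 0
g(1) = mex{} = 0
g(2) = mex{} = 0
g(3) = mex{} = 0
g(4) = mex{} = 0
g(5) = mex{0} = 1
g(6) = mex{0} = 1
g(7) = mex{0} = 1
g(8) = mex{0} = 1
g(9) = mex{0} = 1
g(10) = mex{0,1} = 2
So g(10) = 2.
The value of a disjunctive sum is the nim-sum of the parts.
Combined value = 11 XOR 2 = 9.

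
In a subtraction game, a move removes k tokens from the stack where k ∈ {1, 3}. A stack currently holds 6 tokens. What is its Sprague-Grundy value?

0

Grundy values for subtraction set {1, 3}:
k:     0  1  2  3  4  5  6
g(k):  0  1  0  1  0  1  0
So g(6) = 0.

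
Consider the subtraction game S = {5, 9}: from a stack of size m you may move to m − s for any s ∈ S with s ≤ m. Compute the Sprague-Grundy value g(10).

Grundy values for subtraction set {5, 9}:
g(0) = mex{} = 0
g(1) = mex{} = 0
g(2) = mex{} = 0
g(3) = mex{} = 0
g(4) = mex{} = 0
g(5) = mex{0} = 1
g(6) = mex{0} = 1
g(7) = mex{0} = 1
g(8) = mex{0} = 1
g(9) = mex{0} = 1
g(10) = mex{0,1} = 2
So g(10) = 2.

2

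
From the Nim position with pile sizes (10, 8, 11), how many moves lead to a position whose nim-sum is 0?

Nim-sum: 10 ⊕ 8 ⊕ 11 = 9.
The overall nim-sum is X = 9. A pile of size p has a winning move iff p XOR X < p (reduce it to p XOR X).
  10: 10 XOR 9 = 3 < 10 — winning move (to 3).
  8: 8 XOR 9 = 1 < 8 — winning move (to 1).
  11: 11 XOR 9 = 2 < 11 — winning move (to 2).
That gives 3 winning moves.

3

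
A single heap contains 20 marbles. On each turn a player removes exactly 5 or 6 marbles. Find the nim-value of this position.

Build the Grundy sequence with g(k) = mex{g(k−s) : s ∈ {5, 6}, s ≤ k}:
k:     0  1  2  3  4  5  6  7  8  9 10 11 12 13 14 15 16 17 18 19 20
g(k):  0  0  0  0  0  1  1  1  1  1  2  0  0  0  0  0  1  1  1  1  1
So g(20) = 1.

1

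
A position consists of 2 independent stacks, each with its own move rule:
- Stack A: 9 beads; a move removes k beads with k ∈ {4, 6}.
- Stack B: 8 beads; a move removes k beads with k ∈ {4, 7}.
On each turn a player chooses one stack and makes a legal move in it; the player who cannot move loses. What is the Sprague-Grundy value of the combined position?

0

For stack A, compute g(0), g(1), … with moves {4, 6}:
k:     0  1  2  3  4  5  6  7  8  9
g(k):  0  0  0  0  1  1  1  1  2  2
So g(9) = 2.
For stack B, compute g(0), g(1), … with moves {4, 7}:
k:     0  1  2  3  4  5  6  7  8
g(k):  0  0  0  0  1  1  1  1  2
So g(8) = 2.
The value of a disjunctive sum is the nim-sum of the parts.
Combined value = 2 ⊕ 2 = 0.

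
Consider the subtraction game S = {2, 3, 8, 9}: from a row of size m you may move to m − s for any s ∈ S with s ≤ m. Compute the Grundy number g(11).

0

Compute g(0), g(1), … for moves {2, 3, 8, 9}:
k:     0  1  2  3  4  5  6  7  8  9 10 11
g(k):  0  0  1  1  2  0  0  1  1  2  2  0
So g(11) = 0.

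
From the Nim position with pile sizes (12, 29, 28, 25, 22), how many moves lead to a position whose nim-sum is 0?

1

Nim-sum: 12 ^ 29 ^ 28 ^ 25 ^ 22 = 2.
The overall nim-sum is X = 2. A pile of size p has a winning move iff p XOR X < p (reduce it to p XOR X).
  12: 12 XOR 2 = 14 ≥ 12 — no move.
  29: 29 XOR 2 = 31 ≥ 29 — no move.
  28: 28 XOR 2 = 30 ≥ 28 — no move.
  25: 25 XOR 2 = 27 ≥ 25 — no move.
  22: 22 XOR 2 = 20 < 22 — winning move (to 20).
That gives 1 winning move.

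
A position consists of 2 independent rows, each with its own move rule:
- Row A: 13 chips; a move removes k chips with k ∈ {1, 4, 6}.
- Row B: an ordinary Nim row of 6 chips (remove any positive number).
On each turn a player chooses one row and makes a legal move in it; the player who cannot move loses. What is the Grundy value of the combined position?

7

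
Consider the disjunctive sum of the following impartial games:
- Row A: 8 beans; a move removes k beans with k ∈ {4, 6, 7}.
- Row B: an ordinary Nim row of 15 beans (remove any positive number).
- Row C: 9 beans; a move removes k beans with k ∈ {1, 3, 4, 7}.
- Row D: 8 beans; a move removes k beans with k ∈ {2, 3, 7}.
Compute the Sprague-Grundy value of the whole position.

Build the Grundy sequence for row A with g(k) = mex{g(k−s) : s ∈ {4, 6, 7}, s ≤ k}:
g(0) = mex{} = 0
g(1) = mex{} = 0
g(2) = mex{} = 0
g(3) = mex{} = 0
g(4) = mex{0} = 1
g(5) = mex{0} = 1
g(6) = mex{0} = 1
g(7) = mex{0} = 1
g(8) = mex{0,1} = 2
So g(8) = 2.
Row B is a plain Nim row of size 15, so its Grundy value is 15.
For row C, compute g(0), g(1), … with moves {1, 3, 4, 7}:
k:     0  1  2  3  4  5  6  7  8  9
g(k):  0  1  0  1  2  3  2  3  0  1
So g(9) = 1.
Grundy values for row D (subtraction set {2, 3, 7}):
g(0) = mex{} = 0
g(1) = mex{} = 0
g(2) = mex{0} = 1
g(3) = mex{0} = 1
g(4) = mex{0,1} = 2
g(5) = mex{1} = 0
g(6) = mex{1,2} = 0
g(7) = mex{0,2} = 1
g(8) = mex{0} = 1
So g(8) = 1.
By the Sprague-Grundy theorem, the Grundy value of a sum of independent games is the XOR of the component values.
Combined value = 2 ⊕ 15 ⊕ 1 ⊕ 1 = 13.

13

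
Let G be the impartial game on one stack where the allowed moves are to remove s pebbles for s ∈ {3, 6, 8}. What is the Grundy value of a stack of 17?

2

Grundy values for subtraction set {3, 6, 8}:
k:     0  1  2  3  4  5  6  7  8  9 10 11 12 13 14 15 16 17
g(k):  0  0  0  1  1  1  2  2  2  3  3  0  0  0  1  1  1  2
So g(17) = 2.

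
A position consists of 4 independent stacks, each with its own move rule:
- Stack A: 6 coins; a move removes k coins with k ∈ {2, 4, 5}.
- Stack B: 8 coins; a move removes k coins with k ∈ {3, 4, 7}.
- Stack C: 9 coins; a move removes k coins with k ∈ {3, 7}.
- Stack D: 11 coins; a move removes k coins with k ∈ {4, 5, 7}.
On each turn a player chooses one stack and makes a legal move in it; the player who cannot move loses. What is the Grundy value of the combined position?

For stack A, compute g(0), g(1), … with moves {2, 4, 5}:
k:     0  1  2  3  4  5  6
g(k):  0  0  1  1  2  2  3
So g(6) = 3.
Build the Grundy sequence for stack B with g(k) = mex{g(k−s) : s ∈ {3, 4, 7}, s ≤ k}:
k:     0  1  2  3  4  5  6  7  8
g(k):  0  0  0  1  1  1  2  2  2
So g(8) = 2.
Build the Grundy sequence for stack C with g(k) = mex{g(k−s) : s ∈ {3, 7}, s ≤ k}:
k:     0  1  2  3  4  5  6  7  8  9
g(k):  0  0  0  1  1  1  0  2  2  1
So g(9) = 1.
For stack D, compute g(0), g(1), … with moves {4, 5, 7}:
k:     0  1  2  3  4  5  6  7  8  9 10 11
g(k):  0  0  0  0  1  1  1  1  2  2  2  0
So g(11) = 0.
The value of a disjunctive sum is the nim-sum of the parts.
Combined value = 3 ⊕ 2 ⊕ 1 ⊕ 0 = 0.

0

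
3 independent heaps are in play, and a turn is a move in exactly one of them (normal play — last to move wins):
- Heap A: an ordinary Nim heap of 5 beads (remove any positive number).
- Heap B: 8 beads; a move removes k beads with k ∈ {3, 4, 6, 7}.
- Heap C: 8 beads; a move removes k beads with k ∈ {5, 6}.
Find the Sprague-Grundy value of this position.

6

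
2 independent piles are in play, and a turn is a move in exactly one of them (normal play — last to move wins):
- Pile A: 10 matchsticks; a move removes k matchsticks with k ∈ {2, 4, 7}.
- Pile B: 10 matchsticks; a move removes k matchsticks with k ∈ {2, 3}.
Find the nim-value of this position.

2

Build the Grundy sequence for pile A with g(k) = mex{g(k−s) : s ∈ {2, 4, 7}, s ≤ k}:
g(0) = mex{} = 0
g(1) = mex{} = 0
g(2) = mex{0} = 1
g(3) = mex{0} = 1
g(4) = mex{0,1} = 2
g(5) = mex{0,1} = 2
g(6) = mex{1,2} = 0
g(7) = mex{0,1,2} = 3
g(8) = mex{0,2} = 1
g(9) = mex{1,2,3} = 0
g(10) = mex{0,1} = 2
So g(10) = 2.
For pile B, compute g(0), g(1), … with moves {2, 3}:
g(0) = mex{} = 0
g(1) = mex{} = 0
g(2) = mex{0} = 1
g(3) = mex{0} = 1
g(4) = mex{0,1} = 2
g(5) = mex{1} = 0
g(6) = mex{1,2} = 0
g(7) = mex{0,2} = 1
g(8) = mex{0} = 1
g(9) = mex{0,1} = 2
g(10) = mex{1} = 0
So g(10) = 0.
By the Sprague-Grundy theorem, the Grundy value of a sum of independent games is the XOR of the component values.
Combined value = 2 ⊕ 0 = 2.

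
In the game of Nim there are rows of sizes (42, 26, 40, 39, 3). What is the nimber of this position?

In binary:
  101010  (42)
  011010  (26)
  101000  (40)
  100111  (39)
  000011  (3)
  ------
  111100  (60)

60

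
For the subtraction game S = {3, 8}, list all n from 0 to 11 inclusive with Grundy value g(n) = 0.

0, 1, 2, 6, 7, 11

Grundy values for subtraction set {3, 8}:
k:     0  1  2  3  4  5  6  7  8  9 10 11
g(k):  0  0  0  1  1  1  0  0  2  1  1  0
The P-positions (g = 0) in 0..11 are 0, 1, 2, 6, 7, 11.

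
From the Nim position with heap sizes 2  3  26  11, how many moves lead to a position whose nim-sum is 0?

1

Write each in binary and XOR column by column:
  00010  (2)
  00011  (3)
  11010  (26)
  01011  (11)
  -----
  10000  (16)
The overall nim-sum is X = 16. A heap of size p has a winning move iff p XOR X < p (reduce it to p XOR X).
  2: 2 XOR 16 = 18 ≥ 2 — no move.
  3: 3 XOR 16 = 19 ≥ 3 — no move.
  26: 26 XOR 16 = 10 < 26 — winning move (to 10).
  11: 11 XOR 16 = 27 ≥ 11 — no move.
That gives 1 winning move.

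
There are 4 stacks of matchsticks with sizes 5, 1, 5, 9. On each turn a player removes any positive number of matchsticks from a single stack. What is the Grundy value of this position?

8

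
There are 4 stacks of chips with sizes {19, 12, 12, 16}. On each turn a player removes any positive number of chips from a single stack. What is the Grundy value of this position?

3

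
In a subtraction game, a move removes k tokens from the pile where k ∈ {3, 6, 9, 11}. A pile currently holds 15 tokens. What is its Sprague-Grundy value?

0

Grundy values for subtraction set {3, 6, 9, 11}:
k:     0  1  2  3  4  5  6  7  8  9 10 11 12 13 14 15
g(k):  0  0  0  1  1  1  2  2  2  3  3  3  4  4  0  0
So g(15) = 0.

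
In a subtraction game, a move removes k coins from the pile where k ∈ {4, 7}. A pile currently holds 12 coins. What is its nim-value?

0

Compute g(0), g(1), … for moves {4, 7}:
k:     0  1  2  3  4  5  6  7  8  9 10 11 12
g(k):  0  0  0  0  1  1  1  1  2  2  2  0  0
So g(12) = 0.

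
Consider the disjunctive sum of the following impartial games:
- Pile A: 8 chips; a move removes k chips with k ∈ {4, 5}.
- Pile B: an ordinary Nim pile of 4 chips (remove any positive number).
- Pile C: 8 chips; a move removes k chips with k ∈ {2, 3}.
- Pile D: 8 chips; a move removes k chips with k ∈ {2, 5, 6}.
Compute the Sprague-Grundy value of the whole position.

For pile A, compute g(0), g(1), … with moves {4, 5}:
k:     0  1  2  3  4  5  6  7  8
g(k):  0  0  0  0  1  1  1  1  2
So g(8) = 2.
Pile B is a plain Nim pile of size 4, so its Grundy value is 4.
Build the Grundy sequence for pile C with g(k) = mex{g(k−s) : s ∈ {2, 3}, s ≤ k}:
g(0) = mex{} = 0
g(1) = mex{} = 0
g(2) = mex{0} = 1
g(3) = mex{0} = 1
g(4) = mex{0,1} = 2
g(5) = mex{1} = 0
g(6) = mex{1,2} = 0
g(7) = mex{0,2} = 1
g(8) = mex{0} = 1
So g(8) = 1.
Grundy values for pile D (subtraction set {2, 5, 6}):
g(0) = mex{} = 0
g(1) = mex{} = 0
g(2) = mex{0} = 1
g(3) = mex{0} = 1
g(4) = mex{1} = 0
g(5) = mex{0,1} = 2
g(6) = mex{0} = 1
g(7) = mex{0,1,2} = 3
g(8) = mex{1} = 0
So g(8) = 0.
By the Sprague-Grundy theorem, the Grundy value of a sum of independent games is the XOR of the component values.
Combined value = 2 XOR 4 XOR 1 XOR 0 = 7.

7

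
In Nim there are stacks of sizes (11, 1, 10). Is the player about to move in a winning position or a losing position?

Losing position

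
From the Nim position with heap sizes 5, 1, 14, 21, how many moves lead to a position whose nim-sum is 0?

1

In binary:
  00101  (5)
  00001  (1)
  01110  (14)
  10101  (21)
  -----
  11111  (31)
The overall nim-sum is X = 31. A heap of size p has a winning move iff p XOR X < p (reduce it to p XOR X).
  5: 5 XOR 31 = 26 ≥ 5 — no move.
  1: 1 XOR 31 = 30 ≥ 1 — no move.
  14: 14 XOR 31 = 17 ≥ 14 — no move.
  21: 21 XOR 31 = 10 < 21 — winning move (to 10).
That gives 1 winning move.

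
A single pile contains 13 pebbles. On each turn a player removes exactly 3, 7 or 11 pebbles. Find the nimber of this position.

1

Build the Grundy sequence with g(k) = mex{g(k−s) : s ∈ {3, 7, 11}, s ≤ k}:
g(0) = mex{} = 0
g(1) = mex{} = 0
g(2) = mex{} = 0
g(3) = mex{0} = 1
g(4) = mex{0} = 1
g(5) = mex{0} = 1
g(6) = mex{1} = 0
g(7) = mex{0,1} = 2
g(8) = mex{0,1} = 2
g(9) = mex{0} = 1
g(10) = mex{1,2} = 0
g(11) = mex{0,1,2} = 3
g(12) = mex{0,1} = 2
g(13) = mex{0} = 1
So g(13) = 1.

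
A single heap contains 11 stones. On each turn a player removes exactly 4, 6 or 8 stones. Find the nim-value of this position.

Grundy values for subtraction set {4, 6, 8}:
g(0) = mex{} = 0
g(1) = mex{} = 0
g(2) = mex{} = 0
g(3) = mex{} = 0
g(4) = mex{0} = 1
g(5) = mex{0} = 1
g(6) = mex{0} = 1
g(7) = mex{0} = 1
g(8) = mex{0,1} = 2
g(9) = mex{0,1} = 2
g(10) = mex{0,1} = 2
g(11) = mex{0,1} = 2
So g(11) = 2.

2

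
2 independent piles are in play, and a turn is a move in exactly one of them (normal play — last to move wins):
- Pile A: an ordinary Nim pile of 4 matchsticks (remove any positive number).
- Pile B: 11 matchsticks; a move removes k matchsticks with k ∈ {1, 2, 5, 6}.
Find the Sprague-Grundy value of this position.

5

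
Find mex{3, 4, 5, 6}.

0

0 is not in the set, so the mex is 0.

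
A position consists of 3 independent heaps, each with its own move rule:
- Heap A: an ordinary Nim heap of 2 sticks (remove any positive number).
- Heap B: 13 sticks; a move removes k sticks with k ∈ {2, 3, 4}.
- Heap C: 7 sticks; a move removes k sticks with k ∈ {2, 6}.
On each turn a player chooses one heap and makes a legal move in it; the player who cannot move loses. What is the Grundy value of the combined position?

3

Heap A is a plain Nim heap of size 2, so its Grundy value is 2.
Grundy values for heap B (subtraction set {2, 3, 4}):
k:     0  1  2  3  4  5  6  7  8  9 10 11 12 13
g(k):  0  0  1  1  2  2  0  0  1  1  2  2  0  0
So g(13) = 0.
Grundy values for heap C (subtraction set {2, 6}):
k:     0  1  2  3  4  5  6  7
g(k):  0  0  1  1  0  0  1  1
So g(7) = 1.
The value of a disjunctive sum is the nim-sum of the parts.
Combined value = 2 ⊕ 0 ⊕ 1 = 3.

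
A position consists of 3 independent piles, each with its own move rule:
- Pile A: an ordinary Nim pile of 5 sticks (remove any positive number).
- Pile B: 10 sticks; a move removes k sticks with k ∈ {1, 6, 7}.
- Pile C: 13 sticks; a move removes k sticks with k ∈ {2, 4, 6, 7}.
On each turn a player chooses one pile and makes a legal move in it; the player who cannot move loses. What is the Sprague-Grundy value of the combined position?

Pile A is a plain Nim pile of size 5, so its Grundy value is 5.
For pile B, compute g(0), g(1), … with moves {1, 6, 7}:
k:     0  1  2  3  4  5  6  7  8  9 10
g(k):  0  1  0  1  0  1  2  3  2  3  2
So g(10) = 2.
For pile C, compute g(0), g(1), … with moves {2, 4, 6, 7}:
k:     0  1  2  3  4  5  6  7  8  9 10 11 12 13
g(k):  0  0  1  1  2  2  3  3  4  0  0  1  1  2
So g(13) = 2.
The value of a disjunctive sum is the nim-sum of the parts.
Combined value = 5 XOR 2 XOR 2 = 5.

5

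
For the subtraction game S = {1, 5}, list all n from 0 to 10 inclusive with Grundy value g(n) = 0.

0, 2, 4, 6, 8, 10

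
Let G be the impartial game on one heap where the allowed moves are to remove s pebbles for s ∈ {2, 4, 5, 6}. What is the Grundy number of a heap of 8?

0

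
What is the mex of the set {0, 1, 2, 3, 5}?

4

The values 0, 1, 2, 3 are all present; 4 is the first non-negative integer missing from the set.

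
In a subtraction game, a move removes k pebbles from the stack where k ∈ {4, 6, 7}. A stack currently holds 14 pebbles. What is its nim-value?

0

Compute g(0), g(1), … for moves {4, 6, 7}:
k:     0  1  2  3  4  5  6  7  8  9 10 11 12 13 14
g(k):  0  0  0  0  1  1  1  1  2  2  2  0  0  0  0
So g(14) = 0.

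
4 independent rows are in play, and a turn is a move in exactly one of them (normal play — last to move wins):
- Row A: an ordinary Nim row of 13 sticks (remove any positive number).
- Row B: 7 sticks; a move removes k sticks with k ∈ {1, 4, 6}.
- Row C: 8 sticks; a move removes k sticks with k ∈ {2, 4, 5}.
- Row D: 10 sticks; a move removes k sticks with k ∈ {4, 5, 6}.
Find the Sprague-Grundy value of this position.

Row A is a plain Nim row of size 13, so its Grundy value is 13.
Grundy values for row B (subtraction set {1, 4, 6}):
k:     0  1  2  3  4  5  6  7
g(k):  0  1  0  1  2  0  1  0
So g(7) = 0.
For row C, compute g(0), g(1), … with moves {2, 4, 5}:
g(0) = mex{} = 0
g(1) = mex{} = 0
g(2) = mex{0} = 1
g(3) = mex{0} = 1
g(4) = mex{0,1} = 2
g(5) = mex{0,1} = 2
g(6) = mex{0,1,2} = 3
g(7) = mex{1,2} = 0
g(8) = mex{1,2,3} = 0
So g(8) = 0.
For row D, compute g(0), g(1), … with moves {4, 5, 6}:
g(0) = mex{} = 0
g(1) = mex{} = 0
g(2) = mex{} = 0
g(3) = mex{} = 0
g(4) = mex{0} = 1
g(5) = mex{0} = 1
g(6) = mex{0} = 1
g(7) = mex{0} = 1
g(8) = mex{0,1} = 2
g(9) = mex{0,1} = 2
g(10) = mex{1} = 0
So g(10) = 0.
The value of a disjunctive sum is the nim-sum of the parts.
Combined value = 13 ⊕ 0 ⊕ 0 ⊕ 0 = 13.

13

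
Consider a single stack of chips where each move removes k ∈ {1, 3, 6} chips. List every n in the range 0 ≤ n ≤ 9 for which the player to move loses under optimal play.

0, 2, 4, 9

Grundy values for subtraction set {1, 3, 6}:
k:     0  1  2  3  4  5  6  7  8  9
g(k):  0  1  0  1  0  1  2  3  2  0
The P-positions (g = 0) in 0..9 are 0, 2, 4, 9.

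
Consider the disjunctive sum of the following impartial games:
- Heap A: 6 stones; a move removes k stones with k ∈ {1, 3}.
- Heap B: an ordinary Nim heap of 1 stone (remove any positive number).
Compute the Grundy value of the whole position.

For heap A, compute g(0), g(1), … with moves {1, 3}:
g(0) = mex{} = 0
g(1) = mex{0} = 1
g(2) = mex{1} = 0
g(3) = mex{0} = 1
g(4) = mex{1} = 0
g(5) = mex{0} = 1
g(6) = mex{1} = 0
So g(6) = 0.
Heap B is a plain Nim heap of size 1, so its Grundy value is 1.
The value of a disjunctive sum is the nim-sum of the parts.
Combined value = 0 ⊕ 1 = 1.

1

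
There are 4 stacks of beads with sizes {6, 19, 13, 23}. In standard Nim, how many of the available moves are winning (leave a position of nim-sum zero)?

1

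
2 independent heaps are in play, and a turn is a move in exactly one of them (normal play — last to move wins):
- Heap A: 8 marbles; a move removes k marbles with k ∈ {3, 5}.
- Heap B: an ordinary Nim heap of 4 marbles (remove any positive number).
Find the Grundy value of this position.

4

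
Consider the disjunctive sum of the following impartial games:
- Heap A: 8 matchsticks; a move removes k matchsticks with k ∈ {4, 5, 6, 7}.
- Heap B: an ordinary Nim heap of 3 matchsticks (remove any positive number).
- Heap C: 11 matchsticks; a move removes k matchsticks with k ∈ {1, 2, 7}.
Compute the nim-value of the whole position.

3

For heap A, compute g(0), g(1), … with moves {4, 5, 6, 7}:
k:     0  1  2  3  4  5  6  7  8
g(k):  0  0  0  0  1  1  1  1  2
So g(8) = 2.
Heap B is a plain Nim heap of size 3, so its Grundy value is 3.
Build the Grundy sequence for heap C with g(k) = mex{g(k−s) : s ∈ {1, 2, 7}, s ≤ k}:
k:     0  1  2  3  4  5  6  7  8  9 10 11
g(k):  0  1  2  0  1  2  0  1  2  0  1  2
So g(11) = 2.
By the Sprague-Grundy theorem, the Grundy value of a sum of independent games is the XOR of the component values.
Combined value = 2 ⊕ 3 ⊕ 2 = 3.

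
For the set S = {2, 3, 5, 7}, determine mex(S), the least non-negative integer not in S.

0

0 is not in the set, so the mex is 0.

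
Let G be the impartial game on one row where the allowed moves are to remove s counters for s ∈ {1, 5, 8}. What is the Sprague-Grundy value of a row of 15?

0

Grundy values for subtraction set {1, 5, 8}:
k:     0  1  2  3  4  5  6  7  8  9 10 11 12 13 14 15
g(k):  0  1  0  1  0  1  0  1  2  3  2  3  2  0  1  0
So g(15) = 0.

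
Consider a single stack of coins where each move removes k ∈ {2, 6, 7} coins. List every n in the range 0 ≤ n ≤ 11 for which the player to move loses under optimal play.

0, 1, 4, 5, 9

Grundy values for subtraction set {2, 6, 7}:
k:     0  1  2  3  4  5  6  7  8  9 10 11
g(k):  0  0  1  1  0  0  1  1  2  0  3  1
The P-positions (g = 0) in 0..11 are 0, 1, 4, 5, 9.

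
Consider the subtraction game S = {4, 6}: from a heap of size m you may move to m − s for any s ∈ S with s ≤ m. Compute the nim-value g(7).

1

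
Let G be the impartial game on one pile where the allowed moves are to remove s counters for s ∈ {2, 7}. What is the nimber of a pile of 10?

Compute g(0), g(1), … for moves {2, 7}:
k:     0  1  2  3  4  5  6  7  8  9 10
g(k):  0  0  1  1  0  0  1  1  2  0  0
So g(10) = 0.

0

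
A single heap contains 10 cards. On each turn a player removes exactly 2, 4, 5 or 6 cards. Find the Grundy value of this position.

Grundy values for subtraction set {2, 4, 5, 6}:
g(0) = mex{} = 0
g(1) = mex{} = 0
g(2) = mex{0} = 1
g(3) = mex{0} = 1
g(4) = mex{0,1} = 2
g(5) = mex{0,1} = 2
g(6) = mex{0,1,2} = 3
g(7) = mex{0,1,2} = 3
g(8) = mex{1,2,3} = 0
g(9) = mex{1,2,3} = 0
g(10) = mex{0,2,3} = 1
So g(10) = 1.

1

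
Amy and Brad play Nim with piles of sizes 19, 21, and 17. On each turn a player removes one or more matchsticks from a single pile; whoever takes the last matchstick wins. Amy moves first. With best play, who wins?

Amy wins

Nim-sum: 19 ^ 21 ^ 17 = 23.
The nim-sum is 23 ≠ 0, so this is an N-position: the player to move can win; Amy has a winning move.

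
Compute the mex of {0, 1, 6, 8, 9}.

The values 0, 1 are all present; 2 is the first non-negative integer missing from the set.

2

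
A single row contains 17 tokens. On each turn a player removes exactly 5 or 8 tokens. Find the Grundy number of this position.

Build the Grundy sequence with g(k) = mex{g(k−s) : s ∈ {5, 8}, s ≤ k}:
k:     0  1  2  3  4  5  6  7  8  9 10 11 12 13 14 15 16 17
g(k):  0  0  0  0  0  1  1  1  1  1  2  2  2  0  0  0  0  0
So g(17) = 0.

0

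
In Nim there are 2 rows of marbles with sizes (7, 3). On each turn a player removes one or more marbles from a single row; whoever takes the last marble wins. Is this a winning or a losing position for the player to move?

Nim-sum: 7 XOR 3 = 4.
The nim-sum is 4 ≠ 0, so this is an N-position: the player to move can win.

Winning position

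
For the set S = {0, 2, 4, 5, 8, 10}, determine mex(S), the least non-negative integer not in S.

1

0 is in the set but 1 is not, so the mex is 1.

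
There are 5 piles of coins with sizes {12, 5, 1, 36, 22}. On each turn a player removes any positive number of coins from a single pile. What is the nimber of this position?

Compute the nim-sum pairwise:
12 ^ 5 = 9
9 ^ 1 = 8
8 ^ 36 = 44
44 ^ 22 = 58

58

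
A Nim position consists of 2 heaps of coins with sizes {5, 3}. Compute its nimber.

6

Compute the nim-sum pairwise:
5 ^ 3 = 6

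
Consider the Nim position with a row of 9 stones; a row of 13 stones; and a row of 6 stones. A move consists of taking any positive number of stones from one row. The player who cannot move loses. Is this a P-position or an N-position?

N-position

Compute the nim-sum pairwise:
9 ⊕ 13 = 4
4 ⊕ 6 = 2
The nim-sum is 2 ≠ 0, so this is an N-position: the player to move can win.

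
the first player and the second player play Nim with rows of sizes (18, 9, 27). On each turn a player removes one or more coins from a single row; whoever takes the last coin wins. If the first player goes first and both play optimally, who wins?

Compute the nim-sum pairwise:
18 ⊕ 9 = 27
27 ⊕ 27 = 0
The nim-sum is 0, so this is a P-position: the player to move is in a losing position under optimal play; the first player is about to move from it and so loses — the second player wins.

the second player wins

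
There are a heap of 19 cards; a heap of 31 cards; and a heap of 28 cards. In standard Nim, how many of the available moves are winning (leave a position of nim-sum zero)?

3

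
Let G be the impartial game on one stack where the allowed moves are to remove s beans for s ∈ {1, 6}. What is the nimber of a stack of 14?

0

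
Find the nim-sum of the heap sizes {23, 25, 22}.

24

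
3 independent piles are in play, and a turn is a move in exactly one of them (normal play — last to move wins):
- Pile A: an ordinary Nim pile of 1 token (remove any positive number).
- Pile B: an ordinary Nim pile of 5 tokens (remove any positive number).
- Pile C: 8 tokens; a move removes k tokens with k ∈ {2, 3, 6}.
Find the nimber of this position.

Pile A is a plain Nim pile of size 1, so its Grundy value is 1.
Pile B is a plain Nim pile of size 5, so its Grundy value is 5.
For pile C, compute g(0), g(1), … with moves {2, 3, 6}:
k:     0  1  2  3  4  5  6  7  8
g(k):  0  0  1  1  2  0  3  1  2
So g(8) = 2.
The value of a disjunctive sum is the nim-sum of the parts.
Combined value = 1 ⊕ 5 ⊕ 2 = 6.

6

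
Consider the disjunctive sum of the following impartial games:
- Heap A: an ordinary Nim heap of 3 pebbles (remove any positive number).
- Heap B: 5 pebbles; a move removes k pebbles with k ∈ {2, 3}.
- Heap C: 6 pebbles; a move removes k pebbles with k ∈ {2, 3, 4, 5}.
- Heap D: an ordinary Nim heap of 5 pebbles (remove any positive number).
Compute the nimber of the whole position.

5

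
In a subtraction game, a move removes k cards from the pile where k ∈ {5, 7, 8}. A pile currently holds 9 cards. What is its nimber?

Build the Grundy sequence with g(k) = mex{g(k−s) : s ∈ {5, 7, 8}, s ≤ k}:
g(0) = mex{} = 0
g(1) = mex{} = 0
g(2) = mex{} = 0
g(3) = mex{} = 0
g(4) = mex{} = 0
g(5) = mex{0} = 1
g(6) = mex{0} = 1
g(7) = mex{0} = 1
g(8) = mex{0} = 1
g(9) = mex{0} = 1
So g(9) = 1.

1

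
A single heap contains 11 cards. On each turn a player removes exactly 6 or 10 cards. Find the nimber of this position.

1

Grundy values for subtraction set {6, 10}:
g(0) = mex{} = 0
g(1) = mex{} = 0
g(2) = mex{} = 0
g(3) = mex{} = 0
g(4) = mex{} = 0
g(5) = mex{} = 0
g(6) = mex{0} = 1
g(7) = mex{0} = 1
g(8) = mex{0} = 1
g(9) = mex{0} = 1
g(10) = mex{0} = 1
g(11) = mex{0} = 1
So g(11) = 1.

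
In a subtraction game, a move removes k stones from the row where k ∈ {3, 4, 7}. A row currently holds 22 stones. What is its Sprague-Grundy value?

Grundy values for subtraction set {3, 4, 7}:
k:     0  1  2  3  4  5  6  7  8  9 10 11 12 13 14 15 16 17 18 19 20 21 22
g(k):  0  0  0  1  1  1  2  2  2  3  0  0  0  1  1  1  2  2  2  3  0  0  0
So g(22) = 0.

0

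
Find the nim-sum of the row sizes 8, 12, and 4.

Nim-sum: 8 ^ 12 ^ 4 = 0.

0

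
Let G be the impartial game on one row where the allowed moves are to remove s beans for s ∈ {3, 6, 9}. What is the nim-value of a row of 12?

Grundy values for subtraction set {3, 6, 9}:
g(0) = mex{} = 0
g(1) = mex{} = 0
g(2) = mex{} = 0
g(3) = mex{0} = 1
g(4) = mex{0} = 1
g(5) = mex{0} = 1
g(6) = mex{0,1} = 2
g(7) = mex{0,1} = 2
g(8) = mex{0,1} = 2
g(9) = mex{0,1,2} = 3
g(10) = mex{0,1,2} = 3
g(11) = mex{0,1,2} = 3
g(12) = mex{1,2,3} = 0
So g(12) = 0.

0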